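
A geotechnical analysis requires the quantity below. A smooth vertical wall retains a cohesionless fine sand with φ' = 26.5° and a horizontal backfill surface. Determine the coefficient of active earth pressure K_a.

K_a = tan²(45° − φ/2) = tan²(31.75°) = 0.3829.

0.383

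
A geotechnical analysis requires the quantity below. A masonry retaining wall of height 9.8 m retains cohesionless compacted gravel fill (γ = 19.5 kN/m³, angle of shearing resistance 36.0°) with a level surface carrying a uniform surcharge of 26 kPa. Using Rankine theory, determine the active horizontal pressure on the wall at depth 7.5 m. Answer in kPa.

K_a = (1 − sin φ)/(1 + sin φ) = 0.2596.
σ_v = γz + q = 19.5 × 7.5 + 26 = 172.2 kPa.
σ_h = K_a σ_v = 0.2596 × 172.2 = 44.72 kPa.

44.7 kPa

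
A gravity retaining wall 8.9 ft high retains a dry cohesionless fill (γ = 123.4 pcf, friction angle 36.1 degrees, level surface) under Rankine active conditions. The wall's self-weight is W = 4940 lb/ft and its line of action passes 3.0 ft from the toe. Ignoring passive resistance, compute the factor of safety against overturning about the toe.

3.95

K_a = tan²(45° − 36.1°/2) = 0.2585.
P_a = ½K_aγH² = 0.5×0.2585×123.4×8.9² = 1263 lb/ft, acting at H/3 = 2.967 ft above the base.
Overturning moment M_o = P_a × H/3 = 1263 × 2.967 = 3748.
Resisting moment M_r = W × 3.0 = 4940 × 3.0 = 14820.
FS_overturning = M_r/M_o = 14820/3748 = 3.954.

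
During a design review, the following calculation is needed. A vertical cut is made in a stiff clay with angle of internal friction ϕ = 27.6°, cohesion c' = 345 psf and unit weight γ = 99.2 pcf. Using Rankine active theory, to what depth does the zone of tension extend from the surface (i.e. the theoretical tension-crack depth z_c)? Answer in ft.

11.5 ft

K_a = tan²(45° − 27.6°/2) = 0.3668; √K_a = 0.6056.
The active pressure is zero where K_a γ z = 2c√K_a, so z_c = 2c/(γ√K_a) = 2×345/(99.2×0.6056) = 11.49 ft.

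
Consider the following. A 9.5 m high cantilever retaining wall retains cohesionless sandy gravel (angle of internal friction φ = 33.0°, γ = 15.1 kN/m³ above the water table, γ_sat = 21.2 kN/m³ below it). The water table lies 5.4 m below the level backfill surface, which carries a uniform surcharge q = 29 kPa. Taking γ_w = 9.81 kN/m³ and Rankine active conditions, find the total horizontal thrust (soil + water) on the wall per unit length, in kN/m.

K_a = tan²(45° − φ/2) = 0.2948.
γ' = 21.2 − 9.81 = 11.39 kN/m³. h₂ = H − d_w = 4.1 m.
σ'_h: at surface K_a·q = 8.549; at WT K_a(q+γd_w) = 32.59; at base K_a(q+γd_w+γ'h₂) = 46.35 kPa.
P₁ = ½(8.549+32.59)×5.4 = 111.1; P₂ = ½(32.59+46.35)×4.1 = 161.8; P_w = ½γ_w h₂² = 82.45.
Total = 111.1+161.8+82.45 = 355.4 kN/m.

355 kN/m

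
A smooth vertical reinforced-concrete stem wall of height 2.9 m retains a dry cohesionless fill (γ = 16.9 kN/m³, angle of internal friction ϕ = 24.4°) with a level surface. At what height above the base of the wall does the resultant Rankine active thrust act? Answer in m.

K_a = 0.4153.
The pressure distribution is triangular, so the resultant acts at H/3 above the base = 2.9/3 = 0.9667 m.

0.967 m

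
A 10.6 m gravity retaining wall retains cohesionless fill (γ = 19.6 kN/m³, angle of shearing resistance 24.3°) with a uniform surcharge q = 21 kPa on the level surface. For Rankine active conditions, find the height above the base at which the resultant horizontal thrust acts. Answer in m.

3.83 m

K_a = 0.4169.
Triangular part P₁ = ½K_aγH² = 459.1 at H/3 = 3.533 m; rectangular part P₂ = K_a q H = 92.81 at H/2 = 5.300 m.
ȳ = (P₁·3.533 + P₂·5.300)/(P₁+P₂) = 3.830 m.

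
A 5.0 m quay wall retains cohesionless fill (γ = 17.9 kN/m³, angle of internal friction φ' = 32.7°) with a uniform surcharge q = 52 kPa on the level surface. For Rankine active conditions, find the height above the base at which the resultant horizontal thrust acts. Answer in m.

2.11 m

K_a = 0.2985.
Triangular part P₁ = ½K_aγH² = 66.79 at H/3 = 1.667 m; rectangular part P₂ = K_a q H = 77.61 at H/2 = 2.500 m.
ȳ = (P₁·1.667 + P₂·2.500)/(P₁+P₂) = 2.115 m.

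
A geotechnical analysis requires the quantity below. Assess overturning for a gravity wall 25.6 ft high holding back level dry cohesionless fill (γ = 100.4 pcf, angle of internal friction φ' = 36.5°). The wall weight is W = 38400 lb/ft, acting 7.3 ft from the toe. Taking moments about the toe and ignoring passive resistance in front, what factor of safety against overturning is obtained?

3.93

K_a = tan²(45° − 36.5°/2) = 0.2541.
P_a = ½K_aγH² = 0.5×0.2541×100.4×25.6² = 8358 lb/ft, acting at H/3 = 8.533 ft above the base.
Overturning moment M_o = P_a × H/3 = 8358 × 8.533 = 71320.
Resisting moment M_r = W × 7.3 = 38400 × 7.3 = 280300.
FS_overturning = M_r/M_o = 280300/71320 = 3.930.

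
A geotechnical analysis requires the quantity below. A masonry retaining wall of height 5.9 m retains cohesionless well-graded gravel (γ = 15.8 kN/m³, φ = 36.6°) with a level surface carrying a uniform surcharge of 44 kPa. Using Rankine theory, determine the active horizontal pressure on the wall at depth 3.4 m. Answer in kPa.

24.7 kPa

K_a = (1 − sin φ)/(1 + sin φ) = 0.2530.
σ_v = γz + q = 15.8 × 3.4 + 44 = 97.72 kPa.
σ_h = K_a σ_v = 0.2530 × 97.72 = 24.72 kPa.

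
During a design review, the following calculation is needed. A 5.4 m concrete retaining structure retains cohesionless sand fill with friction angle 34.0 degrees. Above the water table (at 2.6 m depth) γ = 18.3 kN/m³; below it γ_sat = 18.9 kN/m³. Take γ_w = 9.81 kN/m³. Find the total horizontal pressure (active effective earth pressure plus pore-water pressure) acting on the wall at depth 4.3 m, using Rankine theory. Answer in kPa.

34.5 kPa

K_a = (1 − sin φ)/(1 + sin φ) = 0.2827.
γ' = 18.9 − 9.81 = 9.090 kN/m³.
Effective vertical stress at 4.3 m: σ'_v = 18.3×2.6 + 9.090×1.70 = 63.03 kPa.
σ'_h = K_a σ'_v = 0.2827 × 63.03 = 17.82 kPa; u = γ_w × 1.70 = 16.68 kPa.
Total σ_h = 17.82 + 16.68 = 34.50 kPa.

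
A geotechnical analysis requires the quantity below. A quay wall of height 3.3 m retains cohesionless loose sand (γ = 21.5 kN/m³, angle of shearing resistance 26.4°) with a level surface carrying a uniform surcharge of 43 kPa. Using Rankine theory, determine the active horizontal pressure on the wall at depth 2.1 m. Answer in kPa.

K_a = (1 − sin φ)/(1 + sin φ) = 0.3844.
σ_v = γz + q = 21.5 × 2.1 + 43 = 88.15 kPa.
σ_h = K_a σ_v = 0.3844 × 88.15 = 33.89 kPa.

33.9 kPa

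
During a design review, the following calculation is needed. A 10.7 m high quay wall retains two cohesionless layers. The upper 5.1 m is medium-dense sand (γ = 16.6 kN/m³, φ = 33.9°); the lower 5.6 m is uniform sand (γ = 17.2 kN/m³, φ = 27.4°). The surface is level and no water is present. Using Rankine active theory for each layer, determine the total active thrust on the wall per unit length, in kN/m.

336 kN/m

K_a1 = tan²(45°−33.9°/2) = 0.2839; K_a2 = tan²(45°−27.4°/2) = 0.3697.
Layer 1: σ at base = K_a1 γ₁ h₁ = 24.04 kPa; P₁ = ½×24.04×5.1 = 61.29.
Layer 2: σ_v at top = γ₁h₁ = 84.66; σ_h top = K_a2×84.66 = 31.30; σ_h base = K_a2×(84.66+17.2×5.6) = 66.90.
P₂ = ½(31.30+66.90)×5.6 = 275.0. Total P_a = 61.29+275.0 = 336.3 kN/m.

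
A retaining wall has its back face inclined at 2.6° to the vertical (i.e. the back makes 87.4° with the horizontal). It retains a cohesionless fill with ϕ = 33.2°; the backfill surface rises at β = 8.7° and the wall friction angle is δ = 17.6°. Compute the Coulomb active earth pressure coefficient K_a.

K_a = sin²(α+φ) / [sin²α · sin(α−δ) · (1 + √{sin(φ+δ)sin(φ−β) / (sin(α−δ)sin(α+β))})²].
With α = 87.4°, φ = 33.2°, δ = 17.6°, β = 8.7°: K_a = 0.3142.

0.314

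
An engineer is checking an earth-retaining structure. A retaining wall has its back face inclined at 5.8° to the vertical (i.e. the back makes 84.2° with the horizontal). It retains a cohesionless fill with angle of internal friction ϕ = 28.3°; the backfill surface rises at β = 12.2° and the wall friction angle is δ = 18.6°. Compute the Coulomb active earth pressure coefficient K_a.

K_a = sin²(α+φ) / [sin²α · sin(α−δ) · (1 + √{sin(φ+δ)sin(φ−β) / (sin(α−δ)sin(α+β))})²].
With α = 84.2°, φ = 28.3°, δ = 18.6°, β = 12.2°: K_a = 0.4364.

0.436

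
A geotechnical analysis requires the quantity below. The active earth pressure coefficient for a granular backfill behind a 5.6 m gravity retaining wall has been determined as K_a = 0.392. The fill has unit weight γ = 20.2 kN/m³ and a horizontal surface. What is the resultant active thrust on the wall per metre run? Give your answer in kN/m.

124 kN/m

P = ½ K_a γ H² = 0.5 × 0.392 × 20.2 × 5.6² = 124.2 kN/m.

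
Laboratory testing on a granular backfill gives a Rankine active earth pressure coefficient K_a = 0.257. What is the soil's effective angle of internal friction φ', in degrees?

K_a = tan²(45° − φ/2) ⇒ 45° − φ/2 = arctan(√0.257) = 26.88°.
φ = 2(45° − 26.88°) = 36.23°.

36.2°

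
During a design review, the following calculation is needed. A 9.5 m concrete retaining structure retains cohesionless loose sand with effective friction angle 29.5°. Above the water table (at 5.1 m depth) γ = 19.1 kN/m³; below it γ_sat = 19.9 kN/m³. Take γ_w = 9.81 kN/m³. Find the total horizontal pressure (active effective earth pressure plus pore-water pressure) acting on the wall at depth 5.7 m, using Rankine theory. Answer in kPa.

41.1 kPa

K_a = (1 − sin φ)/(1 + sin φ) = 0.3401.
γ' = 19.9 − 9.81 = 10.09 kN/m³.
Effective vertical stress at 5.7 m: σ'_v = 19.1×5.1 + 10.09×0.600 = 103.5 kPa.
σ'_h = K_a σ'_v = 0.3401 × 103.5 = 35.19 kPa; u = γ_w × 0.600 = 5.886 kPa.
Total σ_h = 35.19 + 5.886 = 41.07 kPa.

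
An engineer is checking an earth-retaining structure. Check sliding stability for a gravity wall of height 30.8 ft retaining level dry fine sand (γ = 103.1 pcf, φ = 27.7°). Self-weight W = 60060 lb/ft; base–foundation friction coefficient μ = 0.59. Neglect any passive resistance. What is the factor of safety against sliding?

K_a = tan²(45° − 27.7°/2) = 0.3653.
P_a = ½K_aγH² = 0.5×0.3653×103.1×30.8² = 17870 lb/ft, acting at H/3 = 10.27 ft above the base.
FS_sliding = μW / P_a = 0.59×60060 / 17870 = 1.983.

1.98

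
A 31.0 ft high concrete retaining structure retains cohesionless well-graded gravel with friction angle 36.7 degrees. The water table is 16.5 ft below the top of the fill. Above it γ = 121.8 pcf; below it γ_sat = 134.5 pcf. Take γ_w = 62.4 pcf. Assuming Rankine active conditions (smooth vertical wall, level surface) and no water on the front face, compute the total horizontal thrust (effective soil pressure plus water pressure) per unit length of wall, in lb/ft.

20000 lb/ft

K_a = tan²(45° − φ/2) = 0.2519.
γ' = 134.5 − 62.4 = 72.10 pcf. Depth below WT = 14.5 ft.
σ'_h at WT = K_a γ d_w = 506.2 psf; at base = 506.2 + K_a γ' × 14.5 = 769.5 psf.
P₁ (0–16.5 ft) = ½×506.2×16.5 = 4176. P₂ (16.5–31.0 ft) = ½(506.2+769.5)×14.5 = 9248.
P_w = ½ γ_w h₂² = 0.5×62.4×14.5² = 6560. Total = 4176+9248+6560 = 19980 lb/ft.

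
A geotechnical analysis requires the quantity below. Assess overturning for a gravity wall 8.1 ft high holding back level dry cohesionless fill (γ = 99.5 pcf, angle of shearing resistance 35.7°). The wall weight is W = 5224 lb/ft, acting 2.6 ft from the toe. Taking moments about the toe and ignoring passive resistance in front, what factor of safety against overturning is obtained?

K_a = tan²(45° − 35.7°/2) = 0.2630.
P_a = ½K_aγH² = 0.5×0.2630×99.5×8.1² = 858.4 lb/ft, acting at H/3 = 2.700 ft above the base.
Overturning moment M_o = P_a × H/3 = 858.4 × 2.700 = 2318.
Resisting moment M_r = W × 2.6 = 5224 × 2.6 = 13580.
FS_overturning = M_r/M_o = 13580/2318 = 5.860.

5.86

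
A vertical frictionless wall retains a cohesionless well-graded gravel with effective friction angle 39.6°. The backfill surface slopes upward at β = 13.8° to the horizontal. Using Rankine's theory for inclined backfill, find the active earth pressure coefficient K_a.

0.236

K_a = cos β · (cos β − √(cos²β − cos²φ)) / (cos β + √(cos²β − cos²φ)).
cos β = 0.9711, cos φ = 0.7705, √(cos²β − cos²φ) = 0.5911.
K_a = 0.9711 × (0.9711 − 0.5911)/(0.9711 + 0.5911) = 0.2362.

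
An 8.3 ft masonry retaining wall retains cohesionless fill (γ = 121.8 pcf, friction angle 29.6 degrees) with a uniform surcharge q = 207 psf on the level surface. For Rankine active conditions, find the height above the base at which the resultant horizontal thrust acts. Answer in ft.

K_a = 0.3387.
Triangular part P₁ = ½K_aγH² = 1421 at H/3 = 2.767 ft; rectangular part P₂ = K_a q H = 582.0 at H/2 = 4.150 ft.
ȳ = (P₁·2.767 + P₂·4.150)/(P₁+P₂) = 3.169 ft.

3.17 ft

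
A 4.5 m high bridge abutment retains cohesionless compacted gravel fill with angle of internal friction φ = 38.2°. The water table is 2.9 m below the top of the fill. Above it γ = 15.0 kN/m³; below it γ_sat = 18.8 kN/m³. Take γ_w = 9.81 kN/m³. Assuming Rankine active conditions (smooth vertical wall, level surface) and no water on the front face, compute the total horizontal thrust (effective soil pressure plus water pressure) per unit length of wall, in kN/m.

46.6 kN/m

K_a = tan²(45° − φ/2) = 0.2358.
γ' = 18.8 − 9.81 = 8.990 kN/m³. Depth below WT = 1.6 m.
σ'_h at WT = K_a γ d_w = 10.26 kPa; at base = 10.26 + K_a γ' × 1.6 = 13.65 kPa.
P₁ (0–2.9 m) = ½×10.26×2.9 = 14.87. P₂ (2.9–4.5 m) = ½(10.26+13.65)×1.6 = 19.12.
P_w = ½ γ_w h₂² = 0.5×9.81×1.6² = 12.56. Total = 14.87+19.12+12.56 = 46.55 kN/m.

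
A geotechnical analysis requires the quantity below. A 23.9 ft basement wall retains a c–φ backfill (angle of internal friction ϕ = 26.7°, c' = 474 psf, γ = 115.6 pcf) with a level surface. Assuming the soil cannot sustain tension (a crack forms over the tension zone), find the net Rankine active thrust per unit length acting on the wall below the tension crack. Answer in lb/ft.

2470 lb/ft

K_a = 0.3800; √K_a = 0.6164.
Tension-crack depth z_c = 2c/(γ√K_a) = 2×474/(115.6×0.6164) = 13.30 ft.
σ_a at base = K_a γ H − 2c√K_a = 0.3800×115.6×23.9 − 2×474×0.6164 = 465.4 psf.
P_a = ½ × 465.4 × (H − z_c) = 0.5×465.4×10.60 = 2466 lb/ft.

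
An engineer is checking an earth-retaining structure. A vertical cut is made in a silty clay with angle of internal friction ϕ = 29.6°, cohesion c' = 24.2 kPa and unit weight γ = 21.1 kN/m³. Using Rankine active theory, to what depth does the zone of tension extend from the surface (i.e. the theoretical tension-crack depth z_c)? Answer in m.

K_a = tan²(45° − 29.6°/2) = 0.3387; √K_a = 0.5820.
The active pressure is zero where K_a γ z = 2c√K_a, so z_c = 2c/(γ√K_a) = 2×24.2/(21.1×0.5820) = 3.941 m.

3.94 m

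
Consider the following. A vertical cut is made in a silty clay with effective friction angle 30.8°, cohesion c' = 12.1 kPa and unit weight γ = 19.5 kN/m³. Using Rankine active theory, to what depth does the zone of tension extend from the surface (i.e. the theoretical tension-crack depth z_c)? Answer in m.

2.18 m

K_a = tan²(45° − 30.8°/2) = 0.3227; √K_a = 0.5681.
The active pressure is zero where K_a γ z = 2c√K_a, so z_c = 2c/(γ√K_a) = 2×12.1/(19.5×0.5681) = 2.185 m.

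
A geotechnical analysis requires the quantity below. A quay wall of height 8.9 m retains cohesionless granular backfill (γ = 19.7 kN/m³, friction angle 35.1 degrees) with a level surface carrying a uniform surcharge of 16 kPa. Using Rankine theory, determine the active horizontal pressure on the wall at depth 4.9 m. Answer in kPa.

30.4 kPa

K_a = (1 − sin φ)/(1 + sin φ) = 0.2698.
σ_v = γz + q = 19.7 × 4.9 + 16 = 112.5 kPa.
σ_h = K_a σ_v = 0.2698 × 112.5 = 30.36 kPa.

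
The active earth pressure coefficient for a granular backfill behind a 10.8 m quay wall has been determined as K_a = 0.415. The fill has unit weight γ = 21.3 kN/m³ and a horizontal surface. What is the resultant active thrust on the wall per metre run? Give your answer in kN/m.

P = ½ K_a γ H² = 0.5 × 0.415 × 21.3 × 10.8² = 515.5 kN/m.

516 kN/m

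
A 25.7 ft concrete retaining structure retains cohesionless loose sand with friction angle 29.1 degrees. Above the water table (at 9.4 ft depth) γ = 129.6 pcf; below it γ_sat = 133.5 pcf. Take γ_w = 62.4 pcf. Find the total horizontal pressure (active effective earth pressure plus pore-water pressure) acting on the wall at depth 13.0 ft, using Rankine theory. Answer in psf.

K_a = (1 − sin φ)/(1 + sin φ) = 0.3456.
γ' = 133.5 − 62.4 = 71.10 pcf.
Effective vertical stress at 13.0 ft: σ'_v = 129.6×9.4 + 71.10×3.60 = 1474 psf.
σ'_h = K_a σ'_v = 0.3456 × 1474 = 509.5 psf; u = γ_w × 3.60 = 224.6 psf.
Total σ_h = 509.5 + 224.6 = 734.1 psf.

734 psf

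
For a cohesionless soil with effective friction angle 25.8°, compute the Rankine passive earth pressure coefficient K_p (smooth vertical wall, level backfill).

2.54

K_p = (1 + sin φ)/(1 − sin φ) = tan²(45° + 25.8°/2) = 2.541.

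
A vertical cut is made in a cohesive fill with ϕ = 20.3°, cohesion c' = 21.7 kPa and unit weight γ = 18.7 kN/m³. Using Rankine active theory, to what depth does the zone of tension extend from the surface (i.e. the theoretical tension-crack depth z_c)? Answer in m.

3.33 m

K_a = tan²(45° − 20.3°/2) = 0.4849; √K_a = 0.6963.
The active pressure is zero where K_a γ z = 2c√K_a, so z_c = 2c/(γ√K_a) = 2×21.7/(18.7×0.6963) = 3.333 m.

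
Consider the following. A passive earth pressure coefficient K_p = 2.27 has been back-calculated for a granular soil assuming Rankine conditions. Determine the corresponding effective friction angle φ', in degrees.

22.9°

K_p = (1+sin φ)/(1−sin φ) ⇒ sin φ = (K_p − 1)/(K_p + 1) = 0.3884.
φ = arcsin(0.3884) = 22.85°.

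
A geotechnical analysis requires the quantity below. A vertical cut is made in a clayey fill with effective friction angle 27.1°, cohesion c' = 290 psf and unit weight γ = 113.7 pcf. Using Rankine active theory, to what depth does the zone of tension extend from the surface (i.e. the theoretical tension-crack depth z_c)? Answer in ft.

8.34 ft

K_a = tan²(45° − 27.1°/2) = 0.3741; √K_a = 0.6116.
The active pressure is zero where K_a γ z = 2c√K_a, so z_c = 2c/(γ√K_a) = 2×290/(113.7×0.6116) = 8.341 ft.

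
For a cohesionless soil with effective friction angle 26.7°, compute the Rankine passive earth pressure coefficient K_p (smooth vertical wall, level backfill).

2.63

K_p = (1 + sin φ)/(1 − sin φ) = tan²(45° + 26.7°/2) = 2.632.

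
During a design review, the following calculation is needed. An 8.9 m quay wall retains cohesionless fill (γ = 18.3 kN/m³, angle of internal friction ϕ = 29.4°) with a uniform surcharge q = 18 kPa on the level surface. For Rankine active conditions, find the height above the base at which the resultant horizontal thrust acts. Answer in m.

K_a = 0.3415.
Triangular part P₁ = ½K_aγH² = 247.5 at H/3 = 2.967 m; rectangular part P₂ = K_a q H = 54.70 at H/2 = 4.450 m.
ȳ = (P₁·2.967 + P₂·4.450)/(P₁+P₂) = 3.235 m.

3.24 m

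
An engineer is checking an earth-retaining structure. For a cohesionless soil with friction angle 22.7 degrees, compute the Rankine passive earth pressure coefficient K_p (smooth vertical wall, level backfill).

2.26

K_p = (1 + sin φ)/(1 − sin φ) = tan²(45° + 22.7°/2) = 2.257.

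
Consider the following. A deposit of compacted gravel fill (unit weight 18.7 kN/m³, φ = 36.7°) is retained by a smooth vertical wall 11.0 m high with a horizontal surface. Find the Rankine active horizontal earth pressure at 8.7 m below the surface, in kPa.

K_a = (1 − sin φ)/(1 + sin φ) = 0.2519.
σ_h = K_a γ z = 0.2519 × 18.7 × 8.7 = 40.97 kPa.

41.0 kPa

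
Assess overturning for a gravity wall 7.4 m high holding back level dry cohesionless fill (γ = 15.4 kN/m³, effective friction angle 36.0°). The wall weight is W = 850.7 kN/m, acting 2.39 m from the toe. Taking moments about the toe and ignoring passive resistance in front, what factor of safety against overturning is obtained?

K_a = tan²(45° − 36.0°/2) = 0.2596.
P_a = ½K_aγH² = 0.5×0.2596×15.4×7.4² = 109.5 kN/m, acting at H/3 = 2.467 m above the base.
Overturning moment M_o = P_a × H/3 = 109.5 × 2.467 = 270.0.
Resisting moment M_r = W × 2.39 = 850.7 × 2.39 = 2033.
FS_overturning = M_r/M_o = 2033/270.0 = 7.530.

7.53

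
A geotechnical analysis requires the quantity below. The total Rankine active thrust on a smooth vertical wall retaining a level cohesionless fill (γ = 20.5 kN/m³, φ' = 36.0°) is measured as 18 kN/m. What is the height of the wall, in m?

2.60 m

K_a = 0.2596. P_a = ½ K_a γ H² ⇒ H = √(2P_a/(K_a γ)).
H = √(2×18/(0.2596×20.5)) = 2.601 m.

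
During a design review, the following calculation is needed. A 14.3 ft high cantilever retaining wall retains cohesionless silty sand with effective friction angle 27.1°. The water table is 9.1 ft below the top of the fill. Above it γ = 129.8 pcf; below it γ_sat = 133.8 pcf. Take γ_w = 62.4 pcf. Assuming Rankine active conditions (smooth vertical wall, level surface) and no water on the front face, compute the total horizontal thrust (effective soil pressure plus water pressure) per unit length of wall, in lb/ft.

5510 lb/ft

K_a = tan²(45° − φ/2) = 0.3741.
γ' = 133.8 − 62.4 = 71.40 pcf. Depth below WT = 5.2 ft.
σ'_h at WT = K_a γ d_w = 441.8 psf; at base = 441.8 + K_a γ' × 5.2 = 580.7 psf.
P₁ (0–9.1 ft) = ½×441.8×9.1 = 2010. P₂ (9.1–14.3 ft) = ½(441.8+580.7)×5.2 = 2659.
P_w = ½ γ_w h₂² = 0.5×62.4×5.2² = 843.6. Total = 2010+2659+843.6 = 5513 lb/ft.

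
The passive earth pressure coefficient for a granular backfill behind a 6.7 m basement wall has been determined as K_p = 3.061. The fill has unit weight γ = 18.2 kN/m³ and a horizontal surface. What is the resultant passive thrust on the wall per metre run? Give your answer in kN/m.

1250 kN/m

P = ½ K_p γ H² = 0.5 × 3.061 × 18.2 × 6.7² = 1250 kN/m.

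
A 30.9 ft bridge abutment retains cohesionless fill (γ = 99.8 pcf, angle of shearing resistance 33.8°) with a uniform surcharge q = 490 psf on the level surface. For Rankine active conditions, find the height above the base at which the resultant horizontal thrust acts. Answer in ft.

11.5 ft

K_a = 0.2851.
Triangular part P₁ = ½K_aγH² = 13580 at H/3 = 10.30 ft; rectangular part P₂ = K_a q H = 4317 at H/2 = 15.45 ft.
ȳ = (P₁·10.30 + P₂·15.45)/(P₁+P₂) = 11.54 ft.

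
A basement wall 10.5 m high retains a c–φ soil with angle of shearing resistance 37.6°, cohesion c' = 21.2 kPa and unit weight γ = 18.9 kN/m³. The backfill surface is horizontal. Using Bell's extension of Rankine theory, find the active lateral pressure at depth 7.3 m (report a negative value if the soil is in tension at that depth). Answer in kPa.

12.5 kPa

K_a = (1 − sin φ)/(1 + sin φ) = 0.2421.
σ_a = K_a γ z − 2c√K_a = 0.2421×18.9×7.3 − 2×21.2×0.4921 = 12.54 kPa.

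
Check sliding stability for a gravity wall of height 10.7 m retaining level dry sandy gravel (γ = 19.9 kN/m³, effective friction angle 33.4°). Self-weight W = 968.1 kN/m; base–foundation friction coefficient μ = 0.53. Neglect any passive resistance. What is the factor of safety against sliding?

1.55

K_a = tan²(45° − 33.4°/2) = 0.2899.
P_a = ½K_aγH² = 0.5×0.2899×19.9×10.7² = 330.3 kN/m, acting at H/3 = 3.567 m above the base.
FS_sliding = μW / P_a = 0.53×968.1 / 330.3 = 1.554.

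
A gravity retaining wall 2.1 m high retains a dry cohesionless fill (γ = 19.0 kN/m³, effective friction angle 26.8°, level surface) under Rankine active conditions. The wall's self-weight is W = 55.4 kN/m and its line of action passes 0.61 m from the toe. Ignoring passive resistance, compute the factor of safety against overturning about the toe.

3.04

K_a = tan²(45° − 26.8°/2) = 0.3785.
P_a = ½K_aγH² = 0.5×0.3785×19.0×2.1² = 15.86 kN/m, acting at H/3 = 0.7000 m above the base.
Overturning moment M_o = P_a × H/3 = 15.86 × 0.7000 = 11.10.
Resisting moment M_r = W × 0.61 = 55.4 × 0.61 = 33.79.
FS_overturning = M_r/M_o = 33.79/11.10 = 3.045.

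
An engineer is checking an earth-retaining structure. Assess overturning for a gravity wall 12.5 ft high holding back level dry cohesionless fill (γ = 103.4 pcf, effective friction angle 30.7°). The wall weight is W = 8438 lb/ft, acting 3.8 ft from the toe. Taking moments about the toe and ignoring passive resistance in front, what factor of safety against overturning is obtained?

K_a = tan²(45° − 30.7°/2) = 0.3240.
P_a = ½K_aγH² = 0.5×0.3240×103.4×12.5² = 2618 lb/ft, acting at H/3 = 4.167 ft above the base.
Overturning moment M_o = P_a × H/3 = 2618 × 4.167 = 10910.
Resisting moment M_r = W × 3.8 = 8438 × 3.8 = 32060.
FS_overturning = M_r/M_o = 32060/10910 = 2.940.

2.94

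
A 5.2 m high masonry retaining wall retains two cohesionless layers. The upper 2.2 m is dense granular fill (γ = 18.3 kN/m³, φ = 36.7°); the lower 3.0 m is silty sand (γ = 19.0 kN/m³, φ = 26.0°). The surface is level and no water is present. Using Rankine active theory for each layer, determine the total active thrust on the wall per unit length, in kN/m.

K_a1 = tan²(45°−36.7°/2) = 0.2519; K_a2 = tan²(45°−26.0°/2) = 0.3905.
Layer 1: σ at base = K_a1 γ₁ h₁ = 10.14 kPa; P₁ = ½×10.14×2.2 = 11.15.
Layer 2: σ_v at top = γ₁h₁ = 40.26; σ_h top = K_a2×40.26 = 15.72; σ_h base = K_a2×(40.26+19.0×3.0) = 37.98.
P₂ = ½(15.72+37.98)×3.0 = 80.54. Total P_a = 11.15+80.54 = 91.70 kN/m.

91.7 kN/m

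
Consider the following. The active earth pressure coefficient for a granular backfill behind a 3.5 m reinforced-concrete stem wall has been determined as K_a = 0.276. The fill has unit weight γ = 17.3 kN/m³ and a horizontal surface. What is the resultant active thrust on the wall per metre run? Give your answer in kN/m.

29.2 kN/m

P = ½ K_a γ H² = 0.5 × 0.276 × 17.3 × 3.5² = 29.25 kN/m.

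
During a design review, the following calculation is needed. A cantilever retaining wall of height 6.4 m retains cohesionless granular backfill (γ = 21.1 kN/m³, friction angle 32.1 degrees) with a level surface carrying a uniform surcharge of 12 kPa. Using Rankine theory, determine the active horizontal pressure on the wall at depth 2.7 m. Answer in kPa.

K_a = (1 − sin φ)/(1 + sin φ) = 0.3060.
σ_v = γz + q = 21.1 × 2.7 + 12 = 68.97 kPa.
σ_h = K_a σ_v = 0.3060 × 68.97 = 21.10 kPa.

21.1 kPa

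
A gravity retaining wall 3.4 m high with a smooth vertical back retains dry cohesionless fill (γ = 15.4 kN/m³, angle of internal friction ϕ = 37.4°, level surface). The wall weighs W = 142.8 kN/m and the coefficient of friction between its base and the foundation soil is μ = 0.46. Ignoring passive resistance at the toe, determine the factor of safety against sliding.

K_a = tan²(45° − 37.4°/2) = 0.2443.
P_a = ½K_aγH² = 0.5×0.2443×15.4×3.4² = 21.74 kN/m, acting at H/3 = 1.133 m above the base.
FS_sliding = μW / P_a = 0.46×142.8 / 21.74 = 3.021.

3.02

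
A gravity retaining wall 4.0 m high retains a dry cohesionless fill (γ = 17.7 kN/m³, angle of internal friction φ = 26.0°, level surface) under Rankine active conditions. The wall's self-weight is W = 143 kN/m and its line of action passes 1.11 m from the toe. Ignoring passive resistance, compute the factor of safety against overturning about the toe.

2.15

K_a = tan²(45° − 26.0°/2) = 0.3905.
P_a = ½K_aγH² = 0.5×0.3905×17.7×4.0² = 55.29 kN/m, acting at H/3 = 1.333 m above the base.
Overturning moment M_o = P_a × H/3 = 55.29 × 1.333 = 73.72.
Resisting moment M_r = W × 1.11 = 143 × 1.11 = 158.7.
FS_overturning = M_r/M_o = 158.7/73.72 = 2.153.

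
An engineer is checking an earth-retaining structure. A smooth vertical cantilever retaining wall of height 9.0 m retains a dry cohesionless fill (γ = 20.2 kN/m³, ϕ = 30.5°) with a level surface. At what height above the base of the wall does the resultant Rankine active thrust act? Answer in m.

K_a = 0.3267.
The pressure distribution is triangular, so the resultant acts at H/3 above the base = 9.0/3 = 3.000 m.

3.00 m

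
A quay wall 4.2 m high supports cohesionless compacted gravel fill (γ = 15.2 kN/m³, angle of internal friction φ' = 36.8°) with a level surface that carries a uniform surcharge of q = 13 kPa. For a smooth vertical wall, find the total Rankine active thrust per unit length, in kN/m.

K_a = tan²(45° − φ/2) = 0.2508.
Soil triangle: ½ K_a γ H² = 0.5×0.2508×15.2×4.2² = 33.62 kN/m.
Surcharge rectangle: K_a q H = 0.2508×13×4.2 = 13.69 kN/m.
Total = 33.62 + 13.69 = 47.31 kN/m.

47.3 kN/m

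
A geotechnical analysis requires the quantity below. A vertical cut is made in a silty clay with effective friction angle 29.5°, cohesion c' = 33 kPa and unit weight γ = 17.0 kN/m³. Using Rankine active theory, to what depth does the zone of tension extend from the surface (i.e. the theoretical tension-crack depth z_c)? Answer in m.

6.66 m

K_a = tan²(45° − 29.5°/2) = 0.3401; √K_a = 0.5832.
The active pressure is zero where K_a γ z = 2c√K_a, so z_c = 2c/(γ√K_a) = 2×33/(17.0×0.5832) = 6.657 m.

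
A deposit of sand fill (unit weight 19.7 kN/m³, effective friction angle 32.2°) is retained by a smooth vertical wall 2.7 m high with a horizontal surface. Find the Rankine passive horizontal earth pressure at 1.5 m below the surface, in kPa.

K_p = (1 + sin φ)/(1 − sin φ) = 3.282.
σ_h = K_p γ z = 3.282 × 19.7 × 1.5 = 96.97 kPa.

97.0 kPa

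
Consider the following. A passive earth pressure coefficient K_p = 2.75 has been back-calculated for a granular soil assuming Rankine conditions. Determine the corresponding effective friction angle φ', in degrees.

27.8°

K_p = (1+sin φ)/(1−sin φ) ⇒ sin φ = (K_p − 1)/(K_p + 1) = 0.4667.
φ = arcsin(0.4667) = 27.82°.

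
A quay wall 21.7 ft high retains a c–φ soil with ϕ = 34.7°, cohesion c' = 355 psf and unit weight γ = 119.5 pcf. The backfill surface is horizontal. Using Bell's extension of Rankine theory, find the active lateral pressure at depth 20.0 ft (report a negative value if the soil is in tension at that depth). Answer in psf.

284 psf

K_a = (1 − sin φ)/(1 + sin φ) = 0.2745.
σ_a = K_a γ z − 2c√K_a = 0.2745×119.5×20.0 − 2×355×0.5239 = 284.0 psf.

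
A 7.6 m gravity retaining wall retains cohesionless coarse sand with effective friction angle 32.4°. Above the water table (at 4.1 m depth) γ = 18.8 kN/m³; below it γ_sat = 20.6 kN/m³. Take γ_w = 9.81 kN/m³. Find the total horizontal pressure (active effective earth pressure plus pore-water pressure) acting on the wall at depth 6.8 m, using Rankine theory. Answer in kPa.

K_a = (1 − sin φ)/(1 + sin φ) = 0.3022.
γ' = 20.6 − 9.81 = 10.79 kN/m³.
Effective vertical stress at 6.8 m: σ'_v = 18.8×4.1 + 10.79×2.70 = 106.2 kPa.
σ'_h = K_a σ'_v = 0.3022 × 106.2 = 32.10 kPa; u = γ_w × 2.70 = 26.49 kPa.
Total σ_h = 32.10 + 26.49 = 58.59 kPa.

58.6 kPa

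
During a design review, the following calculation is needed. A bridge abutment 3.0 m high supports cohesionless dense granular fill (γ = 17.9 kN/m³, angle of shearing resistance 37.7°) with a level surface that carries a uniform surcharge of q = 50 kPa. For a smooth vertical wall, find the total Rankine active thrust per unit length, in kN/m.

K_a = tan²(45° − φ/2) = 0.2411.
Soil triangle: ½ K_a γ H² = 0.5×0.2411×17.9×3.0² = 19.42 kN/m.
Surcharge rectangle: K_a q H = 0.2411×50×3.0 = 36.16 kN/m.
Total = 19.42 + 36.16 = 55.58 kN/m.

55.6 kN/m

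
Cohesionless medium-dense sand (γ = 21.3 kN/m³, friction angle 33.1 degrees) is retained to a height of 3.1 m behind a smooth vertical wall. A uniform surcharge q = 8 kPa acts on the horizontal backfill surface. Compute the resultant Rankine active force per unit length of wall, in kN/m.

37.3 kN/m

K_a = tan²(45° − φ/2) = 0.2936.
Soil triangle: ½ K_a γ H² = 0.5×0.2936×21.3×3.1² = 30.05 kN/m.
Surcharge rectangle: K_a q H = 0.2936×8×3.1 = 7.281 kN/m.
Total = 30.05 + 7.281 = 37.33 kN/m.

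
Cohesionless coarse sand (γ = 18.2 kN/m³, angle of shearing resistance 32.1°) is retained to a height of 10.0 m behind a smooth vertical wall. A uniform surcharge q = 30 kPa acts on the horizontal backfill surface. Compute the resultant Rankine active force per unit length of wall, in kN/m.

K_a = tan²(45° − φ/2) = 0.3060.
Soil triangle: ½ K_a γ H² = 0.5×0.3060×18.2×10.0² = 278.5 kN/m.
Surcharge rectangle: K_a q H = 0.3060×30×10.0 = 91.80 kN/m.
Total = 278.5 + 91.80 = 370.3 kN/m.

370 kN/m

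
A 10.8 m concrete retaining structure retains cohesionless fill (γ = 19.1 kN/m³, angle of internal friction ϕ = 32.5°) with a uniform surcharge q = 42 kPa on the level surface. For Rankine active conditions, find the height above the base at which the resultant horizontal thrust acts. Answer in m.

4.12 m

K_a = 0.3010.
Triangular part P₁ = ½K_aγH² = 335.3 at H/3 = 3.600 m; rectangular part P₂ = K_a q H = 136.5 at H/2 = 5.400 m.
ȳ = (P₁·3.600 + P₂·5.400)/(P₁+P₂) = 4.121 m.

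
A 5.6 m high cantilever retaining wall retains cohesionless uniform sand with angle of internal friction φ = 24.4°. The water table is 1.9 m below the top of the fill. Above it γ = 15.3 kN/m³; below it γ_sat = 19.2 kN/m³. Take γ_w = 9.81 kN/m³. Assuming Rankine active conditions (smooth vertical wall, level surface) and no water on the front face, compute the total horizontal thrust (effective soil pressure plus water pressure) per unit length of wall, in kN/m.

150 kN/m

K_a = tan²(45° − φ/2) = 0.4153.
γ' = 19.2 − 9.81 = 9.390 kN/m³. Depth below WT = 3.7 m.
σ'_h at WT = K_a γ d_w = 12.07 kPa; at base = 12.07 + K_a γ' × 3.7 = 26.50 kPa.
P₁ (0–1.9 m) = ½×12.07×1.9 = 11.47. P₂ (1.9–5.6 m) = ½(12.07+26.50)×3.7 = 71.37.
P_w = ½ γ_w h₂² = 0.5×9.81×3.7² = 67.15. Total = 11.47+71.37+67.15 = 150.0 kN/m.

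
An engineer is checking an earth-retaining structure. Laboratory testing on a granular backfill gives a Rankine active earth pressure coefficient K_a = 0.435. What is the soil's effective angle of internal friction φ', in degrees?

K_a = tan²(45° − φ/2) ⇒ 45° − φ/2 = arctan(√0.435) = 33.41°.
φ = 2(45° − 33.41°) = 23.19°.

23.2°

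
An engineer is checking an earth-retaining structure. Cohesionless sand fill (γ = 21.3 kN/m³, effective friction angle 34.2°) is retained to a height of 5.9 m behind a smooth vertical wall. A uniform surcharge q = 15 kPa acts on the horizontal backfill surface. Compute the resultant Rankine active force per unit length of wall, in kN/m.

129 kN/m

K_a = tan²(45° − φ/2) = 0.2803.
Soil triangle: ½ K_a γ H² = 0.5×0.2803×21.3×5.9² = 103.9 kN/m.
Surcharge rectangle: K_a q H = 0.2803×15×5.9 = 24.81 kN/m.
Total = 103.9 + 24.81 = 128.7 kN/m.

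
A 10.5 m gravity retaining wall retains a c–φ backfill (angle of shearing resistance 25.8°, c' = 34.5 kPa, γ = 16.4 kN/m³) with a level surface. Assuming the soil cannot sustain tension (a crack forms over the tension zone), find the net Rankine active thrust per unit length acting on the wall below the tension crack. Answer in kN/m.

46.4 kN/m

K_a = 0.3935; √K_a = 0.6273.
Tension-crack depth z_c = 2c/(γ√K_a) = 2×34.5/(16.4×0.6273) = 6.707 m.
σ_a at base = K_a γ H − 2c√K_a = 0.3935×16.4×10.5 − 2×34.5×0.6273 = 24.48 kPa.
P_a = ½ × 24.48 × (H − z_c) = 0.5×24.48×3.793 = 46.42 kN/m.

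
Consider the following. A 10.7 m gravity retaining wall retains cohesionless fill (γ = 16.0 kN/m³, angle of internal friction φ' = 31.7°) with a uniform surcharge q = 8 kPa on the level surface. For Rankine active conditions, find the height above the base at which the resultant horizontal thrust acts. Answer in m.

3.72 m

K_a = 0.3111.
Triangular part P₁ = ½K_aγH² = 284.9 at H/3 = 3.567 m; rectangular part P₂ = K_a q H = 26.63 at H/2 = 5.350 m.
ȳ = (P₁·3.567 + P₂·5.350)/(P₁+P₂) = 3.719 m.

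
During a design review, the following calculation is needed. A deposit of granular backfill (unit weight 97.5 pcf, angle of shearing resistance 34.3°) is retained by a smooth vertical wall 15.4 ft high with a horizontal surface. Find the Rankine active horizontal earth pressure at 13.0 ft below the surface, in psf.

354 psf

K_a = (1 − sin φ)/(1 + sin φ) = 0.2792.
σ_h = K_a γ z = 0.2792 × 97.5 × 13.0 = 353.8 psf.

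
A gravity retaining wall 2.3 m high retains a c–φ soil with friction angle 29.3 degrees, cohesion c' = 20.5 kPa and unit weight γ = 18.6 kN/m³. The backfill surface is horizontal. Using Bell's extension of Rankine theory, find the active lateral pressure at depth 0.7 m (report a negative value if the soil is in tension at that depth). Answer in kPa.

-19.5 kPa

K_a = (1 − sin φ)/(1 + sin φ) = 0.3428.
σ_a = K_a γ z − 2c√K_a = 0.3428×18.6×0.7 − 2×20.5×0.5855 = -19.54 kPa.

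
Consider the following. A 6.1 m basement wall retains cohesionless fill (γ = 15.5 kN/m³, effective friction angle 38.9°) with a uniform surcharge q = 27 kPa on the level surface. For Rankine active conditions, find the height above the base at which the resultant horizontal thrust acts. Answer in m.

K_a = 0.2285.
Triangular part P₁ = ½K_aγH² = 65.90 at H/3 = 2.033 m; rectangular part P₂ = K_a q H = 37.64 at H/2 = 3.050 m.
ȳ = (P₁·2.033 + P₂·3.050)/(P₁+P₂) = 2.403 m.

2.40 m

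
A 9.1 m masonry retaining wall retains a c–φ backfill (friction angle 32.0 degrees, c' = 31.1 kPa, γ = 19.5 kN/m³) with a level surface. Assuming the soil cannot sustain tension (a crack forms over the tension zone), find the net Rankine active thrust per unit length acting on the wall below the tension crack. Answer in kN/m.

K_a = 0.3073; √K_a = 0.5543.
Tension-crack depth z_c = 2c/(γ√K_a) = 2×31.1/(19.5×0.5543) = 5.754 m.
σ_a at base = K_a γ H − 2c√K_a = 0.3073×19.5×9.1 − 2×31.1×0.5543 = 20.05 kPa.
P_a = ½ × 20.05 × (H − z_c) = 0.5×20.05×3.346 = 33.53 kN/m.

33.5 kN/m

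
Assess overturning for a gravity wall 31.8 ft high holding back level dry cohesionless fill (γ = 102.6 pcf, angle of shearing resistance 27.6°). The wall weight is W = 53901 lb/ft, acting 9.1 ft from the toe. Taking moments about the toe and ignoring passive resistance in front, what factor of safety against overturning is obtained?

2.43

K_a = tan²(45° − 27.6°/2) = 0.3668.
P_a = ½K_aγH² = 0.5×0.3668×102.6×31.8² = 19030 lb/ft, acting at H/3 = 10.60 ft above the base.
Overturning moment M_o = P_a × H/3 = 19030 × 10.60 = 201700.
Resisting moment M_r = W × 9.1 = 53901 × 9.1 = 490500.
FS_overturning = M_r/M_o = 490500/201700 = 2.432.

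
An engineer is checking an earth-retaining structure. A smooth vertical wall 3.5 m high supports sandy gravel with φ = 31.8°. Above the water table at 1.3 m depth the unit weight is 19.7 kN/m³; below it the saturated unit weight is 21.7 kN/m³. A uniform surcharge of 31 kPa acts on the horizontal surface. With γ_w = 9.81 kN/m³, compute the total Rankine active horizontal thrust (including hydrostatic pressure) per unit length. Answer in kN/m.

88.9 kN/m

K_a = tan²(45° − φ/2) = 0.3098.
γ' = 21.7 − 9.81 = 11.89 kN/m³. h₂ = H − d_w = 2.2 m.
σ'_h: at surface K_a·q = 9.604; at WT K_a(q+γd_w) = 17.54; at base K_a(q+γd_w+γ'h₂) = 25.64 kPa.
P₁ = ½(9.604+17.54)×1.3 = 17.64; P₂ = ½(17.54+25.64)×2.2 = 47.50; P_w = ½γ_w h₂² = 23.74.
Total = 17.64+47.50+23.74 = 88.88 kN/m.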